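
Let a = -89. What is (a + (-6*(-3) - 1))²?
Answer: 5184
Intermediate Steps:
(a + (-6*(-3) - 1))² = (-89 + (-6*(-3) - 1))² = (-89 + (18 - 1))² = (-89 + 17)² = (-72)² = 5184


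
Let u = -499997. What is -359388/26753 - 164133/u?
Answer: -175301871687/13376419741 ≈ -13.105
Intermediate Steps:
-359388/26753 - 164133/u = -359388/26753 - 164133/(-499997) = -359388*1/26753 - 164133*(-1/499997) = -359388/26753 + 164133/499997 = -175301871687/13376419741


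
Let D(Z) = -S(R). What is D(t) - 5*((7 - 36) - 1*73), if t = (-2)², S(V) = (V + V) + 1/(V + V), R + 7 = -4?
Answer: 11705/22 ≈ 532.04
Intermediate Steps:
R = -11 (R = -7 - 4 = -11)
S(V) = 1/(2*V) + 2*V (S(V) = 2*V + 1/(2*V) = 1/(2*V) + 2*V)
t = 4
D(Z) = 485/22 (D(Z) = -((½)/(-11) + 2*(-11)) = -((½)*(-1/11) - 22) = -(-1/22 - 22) = -1*(-485/22) = 485/22)
D(t) - 5*((7 - 36) - 1*73) = 485/22 - 5*((7 - 36) - 1*73) = 485/22 - 5*(-29 - 73) = 485/22 - 5*(-102) = 485/22 + 510 = 11705/22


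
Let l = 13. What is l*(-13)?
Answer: -169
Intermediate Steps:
l*(-13) = 13*(-13) = -169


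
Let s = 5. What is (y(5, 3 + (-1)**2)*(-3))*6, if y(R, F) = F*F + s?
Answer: -378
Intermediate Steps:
y(R, F) = 5 + F**2 (y(R, F) = F*F + 5 = F**2 + 5 = 5 + F**2)
(y(5, 3 + (-1)**2)*(-3))*6 = ((5 + (3 + (-1)**2)**2)*(-3))*6 = ((5 + (3 + 1)**2)*(-3))*6 = ((5 + 4**2)*(-3))*6 = ((5 + 16)*(-3))*6 = (21*(-3))*6 = -63*6 = -378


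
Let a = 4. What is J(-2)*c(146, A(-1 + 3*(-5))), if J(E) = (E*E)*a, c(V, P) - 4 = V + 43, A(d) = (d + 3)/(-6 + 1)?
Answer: 3088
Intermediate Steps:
A(d) = -3/5 - d/5 (A(d) = (3 + d)/(-5) = (3 + d)*(-1/5) = -3/5 - d/5)
c(V, P) = 47 + V (c(V, P) = 4 + (V + 43) = 4 + (43 + V) = 47 + V)
J(E) = 4*E**2 (J(E) = (E*E)*4 = E**2*4 = 4*E**2)
J(-2)*c(146, A(-1 + 3*(-5))) = (4*(-2)**2)*(47 + 146) = (4*4)*193 = 16*193 = 3088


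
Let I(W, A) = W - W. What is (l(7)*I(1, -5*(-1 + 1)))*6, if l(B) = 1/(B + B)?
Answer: 0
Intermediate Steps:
l(B) = 1/(2*B)
I(W, A) = 0
(l(7)*I(1, -5*(-1 + 1)))*6 = (((½)/7)*0)*6 = (((½)*(⅐))*0)*6 = ((1/14)*0)*6 = 0*6 = 0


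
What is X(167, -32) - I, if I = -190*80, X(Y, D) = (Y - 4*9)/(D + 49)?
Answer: 258531/17 ≈ 15208.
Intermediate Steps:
X(Y, D) = (-36 + Y)/(49 + D) (X(Y, D) = (Y - 36)/(49 + D) = (-36 + Y)/(49 + D))
I = -15200
X(167, -32) - I = (-36 + 167)/(49 - 32) - 1*(-15200) = 131/17 + 15200 = 258531/17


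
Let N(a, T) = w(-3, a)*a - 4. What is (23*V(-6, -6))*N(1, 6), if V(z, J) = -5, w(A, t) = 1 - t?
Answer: 460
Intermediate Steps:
N(a, T) = -4 + a*(1 - a) (N(a, T) = (1 - a)*a - 4 = a*(1 - a) - 4 = -4 + a*(1 - a))
(23*V(-6, -6))*N(1, 6) = (23*(-5))*(-4 + 1 - 1*1²) = -115*(-4 + 1 - 1*1) = -115*(-4 + 1 - 1) = -115*(-4) = 460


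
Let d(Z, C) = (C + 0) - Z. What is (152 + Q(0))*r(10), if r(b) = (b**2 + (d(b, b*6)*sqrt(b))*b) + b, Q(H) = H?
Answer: 16720 + 76000*sqrt(10) ≈ 2.5705e+5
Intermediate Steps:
d(Z, C) = C - Z
r(b) = b + b**2 + 5*b**(5/2) (r(b) = (b**2 + ((b*6 - b)*sqrt(b))*b) + b = (b**2 + ((6*b - b)*sqrt(b))*b) + b = (b**2 + ((5*b)*sqrt(b))*b) + b = (b**2 + (5*b**(3/2))*b) + b = (b**2 + 5*b**(5/2)) + b = b + b**2 + 5*b**(5/2))
(152 + Q(0))*r(10) = (152 + 0)*(10 + 10**2 + 5*10**(5/2)) = 152*(10 + 100 + 5*(100*sqrt(10))) = 152*(10 + 100 + 500*sqrt(10)) = 152*(110 + 500*sqrt(10)) = 16720 + 76000*sqrt(10)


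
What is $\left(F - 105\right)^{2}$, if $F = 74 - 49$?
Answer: $6400$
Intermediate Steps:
$F = 25$
$\left(F - 105\right)^{2} = \left(25 - 105\right)^{2} = \left(-80\right)^{2} = 6400$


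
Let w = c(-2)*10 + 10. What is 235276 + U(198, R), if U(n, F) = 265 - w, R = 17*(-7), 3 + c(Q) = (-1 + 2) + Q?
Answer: 235571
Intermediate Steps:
c(Q) = -2 + Q (c(Q) = -3 + ((-1 + 2) + Q) = -3 + (1 + Q) = -2 + Q)
w = -30 (w = (-2 - 2)*10 + 10 = -4*10 + 10 = -40 + 10 = -30)
R = -119
U(n, F) = 295 (U(n, F) = 265 - 1*(-30) = 265 + 30 = 295)
235276 + U(198, R) = 235276 + 295 = 235571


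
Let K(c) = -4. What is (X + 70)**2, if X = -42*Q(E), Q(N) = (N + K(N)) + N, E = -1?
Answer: 103684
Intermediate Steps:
Q(N) = -4 + 2*N (Q(N) = (N - 4) + N = (-4 + N) + N = -4 + 2*N)
X = 252 (X = -42*(-4 + 2*(-1)) = -42*(-4 - 2) = -42*(-6) = 252)
(X + 70)**2 = (252 + 70)**2 = 322**2 = 103684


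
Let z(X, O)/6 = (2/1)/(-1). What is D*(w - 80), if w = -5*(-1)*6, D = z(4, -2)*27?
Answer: 16200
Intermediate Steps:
z(X, O) = -12 (z(X, O) = 6*((2/1)/(-1)) = 6*((2*1)*(-1)) = 6*(2*(-1)) = 6*(-2) = -12)
D = -324 (D = -12*27 = -324)
w = 30 (w = 5*6 = 30)
D*(w - 80) = -324*(30 - 80) = -324*(-50) = 16200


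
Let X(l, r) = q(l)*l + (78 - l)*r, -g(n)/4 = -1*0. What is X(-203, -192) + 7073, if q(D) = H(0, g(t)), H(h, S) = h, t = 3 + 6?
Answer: -46879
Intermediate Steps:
t = 9
g(n) = 0 (g(n) = -(-4)*0 = -4*0 = 0)
q(D) = 0
X(l, r) = r*(78 - l) (X(l, r) = 0*l + (78 - l)*r = 0 + r*(78 - l) = r*(78 - l))
X(-203, -192) + 7073 = -192*(78 - 1*(-203)) + 7073 = -192*(78 + 203) + 7073 = -192*281 + 7073 = -53952 + 7073 = -46879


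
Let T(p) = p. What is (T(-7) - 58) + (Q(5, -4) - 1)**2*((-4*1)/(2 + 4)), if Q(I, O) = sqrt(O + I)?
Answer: -65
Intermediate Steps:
Q(I, O) = sqrt(I + O)
(T(-7) - 58) + (Q(5, -4) - 1)**2*((-4*1)/(2 + 4)) = (-7 - 58) + (sqrt(5 - 4) - 1)**2*((-4*1)/(2 + 4)) = -65 + (sqrt(1) - 1)**2*(-4/6) = -65 + (1 - 1)**2*(-4*1/6) = -65 + 0**2*(-2/3) = -65 + 0*(-2/3) = -65 + 0 = -65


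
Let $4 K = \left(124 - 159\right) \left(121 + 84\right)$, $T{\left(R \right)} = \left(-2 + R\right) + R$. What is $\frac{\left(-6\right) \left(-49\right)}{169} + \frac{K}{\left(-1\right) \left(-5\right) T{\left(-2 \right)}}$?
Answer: $\frac{249571}{4056} \approx 61.531$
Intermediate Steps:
$T{\left(R \right)} = -2 + 2 R$
$K = - \frac{7175}{4}$ ($K = \frac{\left(124 - 159\right) \left(121 + 84\right)}{4} = \frac{\left(-35\right) 205}{4} = \frac{1}{4} \left(-7175\right) = - \frac{7175}{4} \approx -1793.8$)
$\frac{\left(-6\right) \left(-49\right)}{169} + \frac{K}{\left(-1\right) \left(-5\right) T{\left(-2 \right)}} = \frac{\left(-6\right) \left(-49\right)}{169} - \frac{7175}{4 \left(-1\right) \left(-5\right) \left(-2 + 2 \left(-2\right)\right)} = 294 \cdot \frac{1}{169} - \frac{7175}{4 \cdot 5 \left(-2 - 4\right)} = \frac{294}{169} - \frac{7175}{4 \cdot 5 \left(-6\right)} = \frac{294}{169} - \frac{7175}{4 \left(-30\right)} = \frac{294}{169} - - \frac{1435}{24} = \frac{294}{169} + \frac{1435}{24} = \frac{249571}{4056}$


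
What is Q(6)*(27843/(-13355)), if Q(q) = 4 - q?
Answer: 55686/13355 ≈ 4.1697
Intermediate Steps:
Q(6)*(27843/(-13355)) = (4 - 1*6)*(27843/(-13355)) = (4 - 6)*(27843*(-1/13355)) = -2*(-27843/13355) = 55686/13355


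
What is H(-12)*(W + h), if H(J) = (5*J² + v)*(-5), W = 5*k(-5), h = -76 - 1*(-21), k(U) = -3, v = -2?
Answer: 251300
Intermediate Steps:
h = -55 (h = -76 + 21 = -55)
W = -15 (W = 5*(-3) = -15)
H(J) = 10 - 25*J² (H(J) = (5*J² - 2)*(-5) = (-2 + 5*J²)*(-5) = 10 - 25*J²)
H(-12)*(W + h) = (10 - 25*(-12)²)*(-15 - 55) = (10 - 25*144)*(-70) = (10 - 3600)*(-70) = -3590*(-70) = 251300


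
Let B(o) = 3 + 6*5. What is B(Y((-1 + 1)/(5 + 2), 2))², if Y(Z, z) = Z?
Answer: 1089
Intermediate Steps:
B(o) = 33 (B(o) = 3 + 30 = 33)
B(Y((-1 + 1)/(5 + 2), 2))² = 33² = 1089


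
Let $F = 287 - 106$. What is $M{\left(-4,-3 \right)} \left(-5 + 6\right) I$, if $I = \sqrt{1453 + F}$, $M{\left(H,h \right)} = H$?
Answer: $- 4 \sqrt{1634} \approx -161.69$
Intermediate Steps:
$F = 181$ ($F = 287 - 106 = 181$)
$I = \sqrt{1634}$ ($I = \sqrt{1453 + 181} = \sqrt{1634} \approx 40.423$)
$M{\left(-4,-3 \right)} \left(-5 + 6\right) I = - 4 \left(-5 + 6\right) \sqrt{1634} = \left(-4\right) 1 \sqrt{1634} = - 4 \sqrt{1634}$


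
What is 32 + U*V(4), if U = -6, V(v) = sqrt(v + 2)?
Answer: 32 - 6*sqrt(6) ≈ 17.303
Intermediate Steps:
V(v) = sqrt(2 + v)
32 + U*V(4) = 32 - 6*sqrt(2 + 4) = 32 - 6*sqrt(6)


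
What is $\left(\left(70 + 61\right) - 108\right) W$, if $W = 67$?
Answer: $1541$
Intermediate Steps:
$\left(\left(70 + 61\right) - 108\right) W = \left(\left(70 + 61\right) - 108\right) 67 = \left(131 - 108\right) 67 = 23 \cdot 67 = 1541$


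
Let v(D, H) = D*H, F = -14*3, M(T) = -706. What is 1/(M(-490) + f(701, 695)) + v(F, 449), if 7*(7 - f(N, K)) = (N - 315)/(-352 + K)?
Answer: -31656644131/1678685 ≈ -18858.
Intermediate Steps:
f(N, K) = 7 - (-315 + N)/(7*(-352 + K)) (f(N, K) = 7 - (N - 315)/(7*(-352 + K)) = 7 - (-315 + N)/(7*(-352 + K)))
F = -42
1/(M(-490) + f(701, 695)) + v(F, 449) = 1/(-706 + (-16933 - 1*701 + 49*695)/(7*(-352 + 695))) - 42*449 = 1/(-706 + (⅐)*(-16933 - 701 + 34055)/343) - 18858 = 1/(-706 + (⅐)*(1/343)*16421) - 18858 = 1/(-706 + 16421/2401) - 18858 = 1/(-1678685/2401) - 18858 = -2401/1678685 - 18858 = -31656644131/1678685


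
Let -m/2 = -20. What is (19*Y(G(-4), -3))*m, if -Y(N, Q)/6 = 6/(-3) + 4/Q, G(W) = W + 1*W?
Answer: 15200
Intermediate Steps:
m = 40 (m = -2*(-20) = 40)
G(W) = 2*W (G(W) = W + W = 2*W)
Y(N, Q) = 12 - 24/Q (Y(N, Q) = -6*(6/(-3) + 4/Q) = -6*(6*(-1/3) + 4/Q) = -6*(-2 + 4/Q) = 12 - 24/Q)
(19*Y(G(-4), -3))*m = (19*(12 - 24/(-3)))*40 = (19*(12 - 24*(-1/3)))*40 = (19*(12 + 8))*40 = (19*20)*40 = 380*40 = 15200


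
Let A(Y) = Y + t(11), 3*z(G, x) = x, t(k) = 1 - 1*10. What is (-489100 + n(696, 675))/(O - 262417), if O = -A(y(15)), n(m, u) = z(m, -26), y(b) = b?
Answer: 209618/112467 ≈ 1.8638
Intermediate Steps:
t(k) = -9 (t(k) = 1 - 10 = -9)
z(G, x) = x/3
A(Y) = -9 + Y (A(Y) = Y - 9 = -9 + Y)
n(m, u) = -26/3 (n(m, u) = (⅓)*(-26) = -26/3)
O = -6 (O = -(-9 + 15) = -1*6 = -6)
(-489100 + n(696, 675))/(O - 262417) = (-489100 - 26/3)/(-6 - 262417) = -1467326/3/(-262423) = -1467326/3*(-1/262423) = 209618/112467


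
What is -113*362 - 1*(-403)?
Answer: -40503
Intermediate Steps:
-113*362 - 1*(-403) = -40906 + 403 = -40503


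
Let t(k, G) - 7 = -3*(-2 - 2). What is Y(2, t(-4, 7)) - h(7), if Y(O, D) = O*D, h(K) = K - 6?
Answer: 37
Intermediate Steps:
h(K) = -6 + K
t(k, G) = 19 (t(k, G) = 7 - 3*(-2 - 2) = 7 - 3*(-4) = 7 + 12 = 19)
Y(O, D) = D*O
Y(2, t(-4, 7)) - h(7) = 19*2 - (-6 + 7) = 38 - 1*1 = 38 - 1 = 37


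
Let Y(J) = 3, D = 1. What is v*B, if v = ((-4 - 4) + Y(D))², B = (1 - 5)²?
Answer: 400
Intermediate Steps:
B = 16 (B = (-4)² = 16)
v = 25 (v = ((-4 - 4) + 3)² = (-8 + 3)² = (-5)² = 25)
v*B = 25*16 = 400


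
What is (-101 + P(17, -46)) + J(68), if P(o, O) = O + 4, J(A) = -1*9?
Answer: -152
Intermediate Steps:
J(A) = -9
P(o, O) = 4 + O
(-101 + P(17, -46)) + J(68) = (-101 + (4 - 46)) - 9 = (-101 - 42) - 9 = -143 - 9 = -152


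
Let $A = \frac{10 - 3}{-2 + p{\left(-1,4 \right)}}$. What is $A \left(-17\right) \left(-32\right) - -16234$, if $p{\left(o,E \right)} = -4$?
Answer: $\frac{46798}{3} \approx 15599.0$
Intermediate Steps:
$A = - \frac{7}{6}$ ($A = \frac{10 - 3}{-2 - 4} = \frac{7}{-6} = 7 \left(- \frac{1}{6}\right) = - \frac{7}{6} \approx -1.1667$)
$A \left(-17\right) \left(-32\right) - -16234 = \left(- \frac{7}{6}\right) \left(-17\right) \left(-32\right) - -16234 = \frac{119}{6} \left(-32\right) + 16234 = - \frac{1904}{3} + 16234 = \frac{46798}{3}$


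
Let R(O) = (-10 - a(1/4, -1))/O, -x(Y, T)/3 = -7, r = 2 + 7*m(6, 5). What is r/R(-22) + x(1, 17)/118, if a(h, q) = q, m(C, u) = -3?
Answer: -49135/1062 ≈ -46.266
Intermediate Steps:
r = -19 (r = 2 + 7*(-3) = 2 - 21 = -19)
x(Y, T) = 21 (x(Y, T) = -3*(-7) = 21)
R(O) = -9/O (R(O) = (-10 - 1*(-1))/O = (-10 + 1)/O = -9/O)
r/R(-22) + x(1, 17)/118 = -19/((-9/(-22))) + 21/118 = -19/((-9*(-1/22))) + 21*(1/118) = -19/9/22 + 21/118 = -19*22/9 + 21/118 = -418/9 + 21/118 = -49135/1062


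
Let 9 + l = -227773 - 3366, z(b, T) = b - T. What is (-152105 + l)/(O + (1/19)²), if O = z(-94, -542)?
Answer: -138354333/161729 ≈ -855.47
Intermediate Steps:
l = -231148 (l = -9 + (-227773 - 3366) = -9 - 231139 = -231148)
O = 448 (O = -94 - 1*(-542) = -94 + 542 = 448)
(-152105 + l)/(O + (1/19)²) = (-152105 - 231148)/(448 + (1/19)²) = -383253/(448 + (1/19)²) = -383253/(448 + 1/361) = -383253/161729/361 = -383253*361/161729 = -138354333/161729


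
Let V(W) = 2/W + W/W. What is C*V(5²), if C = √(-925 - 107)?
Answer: 54*I*√258/25 ≈ 34.695*I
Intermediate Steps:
C = 2*I*√258 (C = √(-1032) = 2*I*√258 ≈ 32.125*I)
V(W) = 1 + 2/W (V(W) = 2/W + 1 = 1 + 2/W)
C*V(5²) = (2*I*√258)*((2 + 5²)/(5²)) = (2*I*√258)*((2 + 25)/25) = (2*I*√258)*((1/25)*27) = (2*I*√258)*(27/25) = 54*I*√258/25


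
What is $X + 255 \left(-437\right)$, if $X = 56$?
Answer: $-111379$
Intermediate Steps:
$X + 255 \left(-437\right) = 56 + 255 \left(-437\right) = 56 - 111435 = -111379$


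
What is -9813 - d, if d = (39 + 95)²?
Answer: -27769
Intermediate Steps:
d = 17956 (d = 134² = 17956)
-9813 - d = -9813 - 1*17956 = -9813 - 17956 = -27769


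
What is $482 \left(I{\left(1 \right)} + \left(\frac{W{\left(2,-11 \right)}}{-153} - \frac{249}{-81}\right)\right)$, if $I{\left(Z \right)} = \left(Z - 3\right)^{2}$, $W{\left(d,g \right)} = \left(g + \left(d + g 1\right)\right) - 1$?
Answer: $\frac{1595420}{459} \approx 3475.9$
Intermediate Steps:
$W{\left(d,g \right)} = -1 + d + 2 g$ ($W{\left(d,g \right)} = \left(g + \left(d + g\right)\right) - 1 = \left(d + 2 g\right) - 1 = -1 + d + 2 g$)
$I{\left(Z \right)} = \left(-3 + Z\right)^{2}$
$482 \left(I{\left(1 \right)} + \left(\frac{W{\left(2,-11 \right)}}{-153} - \frac{249}{-81}\right)\right) = 482 \left(\left(-3 + 1\right)^{2} + \left(\frac{-1 + 2 + 2 \left(-11\right)}{-153} - \frac{249}{-81}\right)\right) = 482 \left(\left(-2\right)^{2} + \left(\left(-1 + 2 - 22\right) \left(- \frac{1}{153}\right) - - \frac{83}{27}\right)\right) = 482 \left(4 + \left(\left(-21\right) \left(- \frac{1}{153}\right) + \frac{83}{27}\right)\right) = 482 \left(4 + \left(\frac{7}{51} + \frac{83}{27}\right)\right) = 482 \left(4 + \frac{1474}{459}\right) = 482 \cdot \frac{3310}{459} = \frac{1595420}{459}$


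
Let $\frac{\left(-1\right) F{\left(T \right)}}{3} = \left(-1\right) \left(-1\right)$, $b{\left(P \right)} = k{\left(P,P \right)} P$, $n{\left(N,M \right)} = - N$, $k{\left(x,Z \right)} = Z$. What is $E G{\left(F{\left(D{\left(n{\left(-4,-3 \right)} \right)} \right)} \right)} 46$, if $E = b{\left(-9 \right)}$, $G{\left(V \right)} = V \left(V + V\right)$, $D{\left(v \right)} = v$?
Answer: $67068$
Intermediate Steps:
$b{\left(P \right)} = P^{2}$ ($b{\left(P \right)} = P P = P^{2}$)
$F{\left(T \right)} = -3$ ($F{\left(T \right)} = - 3 \left(\left(-1\right) \left(-1\right)\right) = \left(-3\right) 1 = -3$)
$G{\left(V \right)} = 2 V^{2}$ ($G{\left(V \right)} = V 2 V = 2 V^{2}$)
$E = 81$ ($E = \left(-9\right)^{2} = 81$)
$E G{\left(F{\left(D{\left(n{\left(-4,-3 \right)} \right)} \right)} \right)} 46 = 81 \cdot 2 \left(-3\right)^{2} \cdot 46 = 81 \cdot 2 \cdot 9 \cdot 46 = 81 \cdot 18 \cdot 46 = 1458 \cdot 46 = 67068$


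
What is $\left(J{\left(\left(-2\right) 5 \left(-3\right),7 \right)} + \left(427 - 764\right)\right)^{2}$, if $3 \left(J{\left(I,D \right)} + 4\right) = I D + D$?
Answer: $\frac{649636}{9} \approx 72182.0$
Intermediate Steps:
$J{\left(I,D \right)} = -4 + \frac{D}{3} + \frac{D I}{3}$ ($J{\left(I,D \right)} = -4 + \frac{I D + D}{3} = -4 + \frac{D I + D}{3} = -4 + \frac{D + D I}{3} = -4 + \left(\frac{D}{3} + \frac{D I}{3}\right) = -4 + \frac{D}{3} + \frac{D I}{3}$)
$\left(J{\left(\left(-2\right) 5 \left(-3\right),7 \right)} + \left(427 - 764\right)\right)^{2} = \left(\left(-4 + \frac{1}{3} \cdot 7 + \frac{1}{3} \cdot 7 \left(-2\right) 5 \left(-3\right)\right) + \left(427 - 764\right)\right)^{2} = \left(\left(-4 + \frac{7}{3} + \frac{1}{3} \cdot 7 \left(\left(-10\right) \left(-3\right)\right)\right) + \left(427 - 764\right)\right)^{2} = \left(\left(-4 + \frac{7}{3} + \frac{1}{3} \cdot 7 \cdot 30\right) - 337\right)^{2} = \left(\left(-4 + \frac{7}{3} + 70\right) - 337\right)^{2} = \left(\frac{205}{3} - 337\right)^{2} = \left(- \frac{806}{3}\right)^{2} = \frac{649636}{9}$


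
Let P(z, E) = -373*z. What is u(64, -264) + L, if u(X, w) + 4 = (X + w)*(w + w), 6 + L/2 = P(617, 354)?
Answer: -354698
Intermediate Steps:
L = -460294 (L = -12 + 2*(-373*617) = -12 + 2*(-230141) = -12 - 460282 = -460294)
u(X, w) = -4 + 2*w*(X + w) (u(X, w) = -4 + (X + w)*(w + w) = -4 + (X + w)*(2*w) = -4 + 2*w*(X + w))
u(64, -264) + L = (-4 + 2*(-264)² + 2*64*(-264)) - 460294 = (-4 + 2*69696 - 33792) - 460294 = (-4 + 139392 - 33792) - 460294 = 105596 - 460294 = -354698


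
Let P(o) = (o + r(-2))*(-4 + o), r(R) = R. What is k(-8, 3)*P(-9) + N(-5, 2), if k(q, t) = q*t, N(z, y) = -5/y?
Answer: -6869/2 ≈ -3434.5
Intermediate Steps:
P(o) = (-4 + o)*(-2 + o) (P(o) = (o - 2)*(-4 + o) = (-2 + o)*(-4 + o) = (-4 + o)*(-2 + o))
k(-8, 3)*P(-9) + N(-5, 2) = (-8*3)*(8 + (-9)² - 6*(-9)) - 5/2 = -24*(8 + 81 + 54) - 5*½ = -24*143 - 5/2 = -3432 - 5/2 = -6869/2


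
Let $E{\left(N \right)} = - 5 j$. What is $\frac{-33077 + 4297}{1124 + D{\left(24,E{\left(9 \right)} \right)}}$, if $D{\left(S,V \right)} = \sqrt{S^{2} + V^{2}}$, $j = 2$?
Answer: $- \frac{2878}{115} \approx -25.026$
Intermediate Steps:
$E{\left(N \right)} = -10$ ($E{\left(N \right)} = \left(-5\right) 2 = -10$)
$\frac{-33077 + 4297}{1124 + D{\left(24,E{\left(9 \right)} \right)}} = \frac{-33077 + 4297}{1124 + \sqrt{24^{2} + \left(-10\right)^{2}}} = - \frac{28780}{1124 + \sqrt{576 + 100}} = - \frac{28780}{1124 + \sqrt{676}} = - \frac{28780}{1124 + 26} = - \frac{28780}{1150} = \left(-28780\right) \frac{1}{1150} = - \frac{2878}{115}$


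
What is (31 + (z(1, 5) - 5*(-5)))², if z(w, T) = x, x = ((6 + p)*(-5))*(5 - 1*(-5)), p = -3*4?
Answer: 126736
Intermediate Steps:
p = -12
x = 300 (x = ((6 - 12)*(-5))*(5 - 1*(-5)) = (-6*(-5))*(5 + 5) = 30*10 = 300)
z(w, T) = 300
(31 + (z(1, 5) - 5*(-5)))² = (31 + (300 - 5*(-5)))² = (31 + (300 + 25))² = (31 + 325)² = 356² = 126736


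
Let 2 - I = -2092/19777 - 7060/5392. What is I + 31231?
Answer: 832690641689/26659396 ≈ 31234.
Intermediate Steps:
I = 91045213/26659396 (I = 2 - (-2092/19777 - 7060/5392) = 2 - (-2092*1/19777 - 7060*1/5392) = 2 - (-2092/19777 - 1765/1348) = 2 - 1*(-37726421/26659396) = 2 + 37726421/26659396 = 91045213/26659396 ≈ 3.4151)
I + 31231 = 91045213/26659396 + 31231 = 832690641689/26659396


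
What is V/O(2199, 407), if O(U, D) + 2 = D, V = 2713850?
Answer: 542770/81 ≈ 6700.9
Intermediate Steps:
O(U, D) = -2 + D
V/O(2199, 407) = 2713850/(-2 + 407) = 2713850/405 = 2713850*(1/405) = 542770/81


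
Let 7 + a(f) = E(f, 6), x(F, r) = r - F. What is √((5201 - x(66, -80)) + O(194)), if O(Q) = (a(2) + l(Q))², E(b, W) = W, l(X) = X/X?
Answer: √5347 ≈ 73.123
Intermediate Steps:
l(X) = 1
a(f) = -1 (a(f) = -7 + 6 = -1)
O(Q) = 0 (O(Q) = (-1 + 1)² = 0² = 0)
√((5201 - x(66, -80)) + O(194)) = √((5201 - (-80 - 1*66)) + 0) = √((5201 - (-80 - 66)) + 0) = √((5201 - 1*(-146)) + 0) = √((5201 + 146) + 0) = √(5347 + 0) = √5347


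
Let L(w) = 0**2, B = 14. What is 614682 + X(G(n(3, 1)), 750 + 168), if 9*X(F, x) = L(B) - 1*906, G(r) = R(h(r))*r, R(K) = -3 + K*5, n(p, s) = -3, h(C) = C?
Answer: 1843744/3 ≈ 6.1458e+5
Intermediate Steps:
L(w) = 0
R(K) = -3 + 5*K
G(r) = r*(-3 + 5*r) (G(r) = (-3 + 5*r)*r = r*(-3 + 5*r))
X(F, x) = -302/3 (X(F, x) = (0 - 1*906)/9 = (0 - 906)/9 = (1/9)*(-906) = -302/3)
614682 + X(G(n(3, 1)), 750 + 168) = 614682 - 302/3 = 1843744/3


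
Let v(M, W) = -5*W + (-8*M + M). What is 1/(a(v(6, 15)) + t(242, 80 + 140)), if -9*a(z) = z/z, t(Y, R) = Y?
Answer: 9/2177 ≈ 0.0041341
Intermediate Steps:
v(M, W) = -7*M - 5*W (v(M, W) = -5*W - 7*M = -7*M - 5*W)
a(z) = -⅑ (a(z) = -z/(9*z) = -⅑*1 = -⅑)
1/(a(v(6, 15)) + t(242, 80 + 140)) = 1/(-⅑ + 242) = 1/(2177/9) = 9/2177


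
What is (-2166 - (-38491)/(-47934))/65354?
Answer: -103863535/3132678636 ≈ -0.033155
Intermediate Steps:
(-2166 - (-38491)/(-47934))/65354 = (-2166 - (-38491)*(-1)/47934)*(1/65354) = (-2166 - 1*38491/47934)*(1/65354) = (-2166 - 38491/47934)*(1/65354) = -103863535/47934*1/65354 = -103863535/3132678636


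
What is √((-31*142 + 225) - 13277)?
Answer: I*√17454 ≈ 132.11*I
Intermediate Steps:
√((-31*142 + 225) - 13277) = √((-4402 + 225) - 13277) = √(-4177 - 13277) = √(-17454) = I*√17454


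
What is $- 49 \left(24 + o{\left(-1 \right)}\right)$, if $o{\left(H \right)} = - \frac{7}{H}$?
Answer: $-1519$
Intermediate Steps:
$- 49 \left(24 + o{\left(-1 \right)}\right) = - 49 \left(24 - \frac{7}{-1}\right) = - 49 \left(24 - -7\right) = - 49 \left(24 + 7\right) = \left(-49\right) 31 = -1519$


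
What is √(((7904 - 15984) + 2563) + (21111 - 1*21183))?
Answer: 9*I*√69 ≈ 74.76*I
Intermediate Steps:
√(((7904 - 15984) + 2563) + (21111 - 1*21183)) = √((-8080 + 2563) + (21111 - 21183)) = √(-5517 - 72) = √(-5589) = 9*I*√69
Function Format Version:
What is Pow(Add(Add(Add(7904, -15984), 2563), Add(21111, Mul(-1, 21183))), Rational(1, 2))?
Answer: Mul(9, I, Pow(69, Rational(1, 2))) ≈ Mul(74.760, I)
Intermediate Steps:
Pow(Add(Add(Add(7904, -15984), 2563), Add(21111, Mul(-1, 21183))), Rational(1, 2)) = Pow(Add(Add(-8080, 2563), Add(21111, -21183)), Rational(1, 2)) = Pow(Add(-5517, -72), Rational(1, 2)) = Pow(-5589, Rational(1, 2)) = Mul(9, I, Pow(69, Rational(1, 2)))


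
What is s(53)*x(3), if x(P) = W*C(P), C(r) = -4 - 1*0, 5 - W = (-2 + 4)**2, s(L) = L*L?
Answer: -11236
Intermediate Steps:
s(L) = L**2
W = 1 (W = 5 - (-2 + 4)**2 = 5 - 1*2**2 = 5 - 1*4 = 5 - 4 = 1)
C(r) = -4 (C(r) = -4 + 0 = -4)
x(P) = -4 (x(P) = 1*(-4) = -4)
s(53)*x(3) = 53**2*(-4) = 2809*(-4) = -11236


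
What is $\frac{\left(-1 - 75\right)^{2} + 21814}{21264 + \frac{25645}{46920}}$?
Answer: $\frac{2251344}{1735187} \approx 1.2975$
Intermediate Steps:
$\frac{\left(-1 - 75\right)^{2} + 21814}{21264 + \frac{25645}{46920}} = \frac{\left(-76\right)^{2} + 21814}{21264 + 25645 \cdot \frac{1}{46920}} = \frac{5776 + 21814}{21264 + \frac{223}{408}} = \frac{27590}{\frac{8675935}{408}} = 27590 \cdot \frac{408}{8675935} = \frac{2251344}{1735187}$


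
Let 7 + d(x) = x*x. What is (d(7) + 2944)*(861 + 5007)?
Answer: 17521848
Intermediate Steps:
d(x) = -7 + x² (d(x) = -7 + x*x = -7 + x²)
(d(7) + 2944)*(861 + 5007) = ((-7 + 7²) + 2944)*(861 + 5007) = ((-7 + 49) + 2944)*5868 = (42 + 2944)*5868 = 2986*5868 = 17521848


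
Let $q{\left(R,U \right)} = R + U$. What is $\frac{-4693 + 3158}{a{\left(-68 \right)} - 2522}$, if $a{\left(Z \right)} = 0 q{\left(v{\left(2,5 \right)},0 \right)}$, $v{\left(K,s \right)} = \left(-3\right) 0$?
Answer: $\frac{1535}{2522} \approx 0.60864$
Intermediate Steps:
$v{\left(K,s \right)} = 0$
$a{\left(Z \right)} = 0$ ($a{\left(Z \right)} = 0 \left(0 + 0\right) = 0 \cdot 0 = 0$)
$\frac{-4693 + 3158}{a{\left(-68 \right)} - 2522} = \frac{-4693 + 3158}{0 - 2522} = - \frac{1535}{-2522} = \left(-1535\right) \left(- \frac{1}{2522}\right) = \frac{1535}{2522}$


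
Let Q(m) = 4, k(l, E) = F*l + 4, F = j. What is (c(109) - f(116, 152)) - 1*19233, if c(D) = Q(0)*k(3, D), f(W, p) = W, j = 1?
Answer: -19321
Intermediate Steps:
F = 1
k(l, E) = 4 + l (k(l, E) = 1*l + 4 = l + 4 = 4 + l)
c(D) = 28 (c(D) = 4*(4 + 3) = 4*7 = 28)
(c(109) - f(116, 152)) - 1*19233 = (28 - 1*116) - 1*19233 = (28 - 116) - 19233 = -88 - 19233 = -19321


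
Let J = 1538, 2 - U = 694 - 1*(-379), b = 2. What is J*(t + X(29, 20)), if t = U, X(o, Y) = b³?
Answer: -1634894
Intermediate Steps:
X(o, Y) = 8 (X(o, Y) = 2³ = 8)
U = -1071 (U = 2 - (694 - 1*(-379)) = 2 - (694 + 379) = 2 - 1*1073 = 2 - 1073 = -1071)
t = -1071
J*(t + X(29, 20)) = 1538*(-1071 + 8) = 1538*(-1063) = -1634894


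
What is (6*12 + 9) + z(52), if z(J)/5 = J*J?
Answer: 13601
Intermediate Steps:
z(J) = 5*J² (z(J) = 5*(J*J) = 5*J²)
(6*12 + 9) + z(52) = (6*12 + 9) + 5*52² = (72 + 9) + 5*2704 = 81 + 13520 = 13601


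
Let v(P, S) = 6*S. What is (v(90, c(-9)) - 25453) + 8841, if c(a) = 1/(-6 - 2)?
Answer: -66451/4 ≈ -16613.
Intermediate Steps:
c(a) = -1/8 (c(a) = 1/(-8) = -1/8)
(v(90, c(-9)) - 25453) + 8841 = (6*(-1/8) - 25453) + 8841 = (-3/4 - 25453) + 8841 = -101815/4 + 8841 = -66451/4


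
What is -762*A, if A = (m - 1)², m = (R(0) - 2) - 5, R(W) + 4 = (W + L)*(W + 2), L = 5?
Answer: -3048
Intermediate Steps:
R(W) = -4 + (2 + W)*(5 + W) (R(W) = -4 + (W + 5)*(W + 2) = -4 + (5 + W)*(2 + W) = -4 + (2 + W)*(5 + W))
m = -1 (m = ((6 + 0² + 7*0) - 2) - 5 = ((6 + 0 + 0) - 2) - 5 = (6 - 2) - 5 = 4 - 5 = -1)
A = 4 (A = (-1 - 1)² = (-2)² = 4)
-762*A = -762*4 = -3048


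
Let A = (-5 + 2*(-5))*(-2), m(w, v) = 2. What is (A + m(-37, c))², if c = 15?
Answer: 1024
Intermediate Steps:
A = 30 (A = (-5 - 10)*(-2) = -15*(-2) = 30)
(A + m(-37, c))² = (30 + 2)² = 32² = 1024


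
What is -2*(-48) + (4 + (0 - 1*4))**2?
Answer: 96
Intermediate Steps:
-2*(-48) + (4 + (0 - 1*4))**2 = 96 + (4 + (0 - 4))**2 = 96 + (4 - 4)**2 = 96 + 0**2 = 96 + 0 = 96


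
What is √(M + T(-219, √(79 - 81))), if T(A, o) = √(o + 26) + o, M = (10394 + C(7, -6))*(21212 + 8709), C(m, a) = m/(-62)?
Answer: √(1195466685942 + 3844*√(26 + I*√2) + 3844*I*√2)/62 ≈ 17635.0 + 4.4027e-5*I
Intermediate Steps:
C(m, a) = -m/62 (C(m, a) = m*(-1/62) = -m/62)
M = 19281720741/62 (M = (10394 - 1/62*7)*(21212 + 8709) = (10394 - 7/62)*29921 = (644421/62)*29921 = 19281720741/62 ≈ 3.1100e+8)
T(A, o) = o + √(26 + o) (T(A, o) = √(26 + o) + o = o + √(26 + o))
√(M + T(-219, √(79 - 81))) = √(19281720741/62 + (√(79 - 81) + √(26 + √(79 - 81)))) = √(19281720741/62 + (√(-2) + √(26 + √(-2)))) = √(19281720741/62 + (I*√2 + √(26 + I*√2))) = √(19281720741/62 + (√(26 + I*√2) + I*√2)) = √(19281720741/62 + √(26 + I*√2) + I*√2)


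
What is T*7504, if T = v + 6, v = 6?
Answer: 90048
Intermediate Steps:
T = 12 (T = 6 + 6 = 12)
T*7504 = 12*7504 = 90048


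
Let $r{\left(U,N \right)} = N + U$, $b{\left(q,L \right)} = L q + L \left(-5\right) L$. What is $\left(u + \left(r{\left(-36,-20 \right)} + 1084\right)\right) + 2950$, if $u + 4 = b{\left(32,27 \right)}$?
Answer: $1193$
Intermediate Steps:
$b{\left(q,L \right)} = - 5 L^{2} + L q$ ($b{\left(q,L \right)} = L q + - 5 L L = L q - 5 L^{2} = - 5 L^{2} + L q$)
$u = -2785$ ($u = -4 + 27 \left(32 - 135\right) = -4 + 27 \left(-103\right) = -4 - 2781 = -2785$)
$\left(u + \left(r{\left(-36,-20 \right)} + 1084\right)\right) + 2950 = \left(-2785 + \left(\left(-20 - 36\right) + 1084\right)\right) + 2950 = \left(-2785 + \left(-56 + 1084\right)\right) + 2950 = \left(-2785 + 1028\right) + 2950 = -1757 + 2950 = 1193$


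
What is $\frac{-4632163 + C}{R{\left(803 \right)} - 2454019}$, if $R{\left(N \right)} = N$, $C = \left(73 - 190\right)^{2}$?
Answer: $\frac{2309237}{1226608} \approx 1.8826$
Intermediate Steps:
$C = 13689$ ($C = \left(-117\right)^{2} = 13689$)
$\frac{-4632163 + C}{R{\left(803 \right)} - 2454019} = \frac{-4632163 + 13689}{803 - 2454019} = - \frac{4618474}{-2453216} = \left(-4618474\right) \left(- \frac{1}{2453216}\right) = \frac{2309237}{1226608}$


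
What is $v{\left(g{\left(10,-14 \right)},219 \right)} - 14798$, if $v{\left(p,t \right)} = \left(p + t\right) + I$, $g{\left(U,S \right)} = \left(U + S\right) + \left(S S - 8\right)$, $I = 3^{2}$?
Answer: $-14386$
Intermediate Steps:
$I = 9$
$g{\left(U,S \right)} = -8 + S + U + S^{2}$ ($g{\left(U,S \right)} = \left(S + U\right) + \left(S^{2} - 8\right) = \left(S + U\right) + \left(-8 + S^{2}\right) = -8 + S + U + S^{2}$)
$v{\left(p,t \right)} = 9 + p + t$ ($v{\left(p,t \right)} = \left(p + t\right) + 9 = 9 + p + t$)
$v{\left(g{\left(10,-14 \right)},219 \right)} - 14798 = \left(9 + \left(-8 - 14 + 10 + \left(-14\right)^{2}\right) + 219\right) - 14798 = \left(9 + \left(-8 - 14 + 10 + 196\right) + 219\right) - 14798 = \left(9 + 184 + 219\right) - 14798 = 412 - 14798 = -14386$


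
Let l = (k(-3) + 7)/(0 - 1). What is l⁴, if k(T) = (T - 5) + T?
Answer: 256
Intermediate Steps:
k(T) = -5 + 2*T (k(T) = (-5 + T) + T = -5 + 2*T)
l = 4 (l = ((-5 + 2*(-3)) + 7)/(0 - 1) = ((-5 - 6) + 7)/(-1) = (-11 + 7)*(-1) = -4*(-1) = 4)
l⁴ = 4⁴ = 256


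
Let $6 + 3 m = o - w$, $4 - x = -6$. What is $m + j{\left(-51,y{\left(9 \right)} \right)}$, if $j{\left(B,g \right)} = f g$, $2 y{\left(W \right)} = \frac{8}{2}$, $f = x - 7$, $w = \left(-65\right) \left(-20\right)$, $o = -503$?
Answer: $-597$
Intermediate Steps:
$x = 10$ ($x = 4 - -6 = 4 + 6 = 10$)
$w = 1300$
$f = 3$ ($f = 10 - 7 = 3$)
$y{\left(W \right)} = 2$ ($y{\left(W \right)} = \frac{8 \cdot \frac{1}{2}}{2} = \frac{1}{2} \cdot 4 = 2$)
$j{\left(B,g \right)} = 3 g$
$m = -603$ ($m = -2 + \frac{-503 - 1300}{3} = -2 + \frac{1}{3} \left(-1803\right) = -2 - 601 = -603$)
$m + j{\left(-51,y{\left(9 \right)} \right)} = -603 + 3 \cdot 2 = -603 + 6 = -597$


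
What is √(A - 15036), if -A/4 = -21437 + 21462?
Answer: 4*I*√946 ≈ 123.03*I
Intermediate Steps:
A = -100 (A = -4*(-21437 + 21462) = -4*25 = -100)
√(A - 15036) = √(-100 - 15036) = √(-15136) = 4*I*√946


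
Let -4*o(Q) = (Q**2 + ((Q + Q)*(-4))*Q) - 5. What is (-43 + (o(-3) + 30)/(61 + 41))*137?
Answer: -594443/102 ≈ -5827.9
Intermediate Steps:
o(Q) = 5/4 + 7*Q**2/4 (o(Q) = -((Q**2 + ((Q + Q)*(-4))*Q) - 5)/4 = -((Q**2 + ((2*Q)*(-4))*Q) - 5)/4 = -((Q**2 + (-8*Q)*Q) - 5)/4 = -((Q**2 - 8*Q**2) - 5)/4 = -(-7*Q**2 - 5)/4 = -(-5 - 7*Q**2)/4 = 5/4 + 7*Q**2/4)
(-43 + (o(-3) + 30)/(61 + 41))*137 = (-43 + ((5/4 + (7/4)*(-3)**2) + 30)/(61 + 41))*137 = (-43 + ((5/4 + (7/4)*9) + 30)/102)*137 = (-43 + ((5/4 + 63/4) + 30)*(1/102))*137 = (-43 + (17 + 30)*(1/102))*137 = (-43 + 47*(1/102))*137 = (-43 + 47/102)*137 = -4339/102*137 = -594443/102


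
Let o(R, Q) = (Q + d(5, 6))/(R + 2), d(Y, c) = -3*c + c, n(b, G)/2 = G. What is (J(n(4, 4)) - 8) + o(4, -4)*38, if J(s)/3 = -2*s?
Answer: -472/3 ≈ -157.33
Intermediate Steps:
n(b, G) = 2*G
d(Y, c) = -2*c
J(s) = -6*s (J(s) = 3*(-2*s) = -6*s)
o(R, Q) = (-12 + Q)/(2 + R) (o(R, Q) = (Q - 2*6)/(R + 2) = (Q - 12)/(2 + R) = (-12 + Q)/(2 + R))
(J(n(4, 4)) - 8) + o(4, -4)*38 = (-12*4 - 8) + ((-12 - 4)/(2 + 4))*38 = (-6*8 - 8) + (-16/6)*38 = (-48 - 8) + ((⅙)*(-16))*38 = -56 - 8/3*38 = -56 - 304/3 = -472/3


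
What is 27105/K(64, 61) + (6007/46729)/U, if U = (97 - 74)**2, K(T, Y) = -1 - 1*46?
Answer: -670025586976/1161823127 ≈ -576.70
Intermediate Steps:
K(T, Y) = -47 (K(T, Y) = -1 - 46 = -47)
U = 529 (U = 23**2 = 529)
27105/K(64, 61) + (6007/46729)/U = 27105/(-47) + (6007/46729)/529 = 27105*(-1/47) + (6007*(1/46729))*(1/529) = -27105/47 + (6007/46729)*(1/529) = -27105/47 + 6007/24719641 = -670025586976/1161823127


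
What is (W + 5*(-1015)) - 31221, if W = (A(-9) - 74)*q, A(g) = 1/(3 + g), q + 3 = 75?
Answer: -41636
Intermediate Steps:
q = 72 (q = -3 + 75 = 72)
W = -5340 (W = (1/(3 - 9) - 74)*72 = (1/(-6) - 74)*72 = (-⅙ - 74)*72 = -445/6*72 = -5340)
(W + 5*(-1015)) - 31221 = (-5340 + 5*(-1015)) - 31221 = (-5340 - 5075) - 31221 = -10415 - 31221 = -41636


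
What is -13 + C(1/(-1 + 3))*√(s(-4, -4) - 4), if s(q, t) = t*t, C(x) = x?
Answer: -13 + √3 ≈ -11.268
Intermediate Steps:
s(q, t) = t²
-13 + C(1/(-1 + 3))*√(s(-4, -4) - 4) = -13 + √((-4)² - 4)/(-1 + 3) = -13 + √(16 - 4)/2 = -13 + √12/2 = -13 + (2*√3)/2 = -13 + √3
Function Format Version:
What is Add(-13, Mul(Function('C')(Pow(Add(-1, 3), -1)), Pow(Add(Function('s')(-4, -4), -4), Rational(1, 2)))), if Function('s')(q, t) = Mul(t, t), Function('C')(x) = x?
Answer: Add(-13, Pow(3, Rational(1, 2))) ≈ -11.268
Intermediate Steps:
Function('s')(q, t) = Pow(t, 2)
Add(-13, Mul(Function('C')(Pow(Add(-1, 3), -1)), Pow(Add(Function('s')(-4, -4), -4), Rational(1, 2)))) = Add(-13, Mul(Pow(Add(-1, 3), -1), Pow(Add(Pow(-4, 2), -4), Rational(1, 2)))) = Add(-13, Mul(Pow(2, -1), Pow(Add(16, -4), Rational(1, 2)))) = Add(-13, Mul(Rational(1, 2), Pow(12, Rational(1, 2)))) = Add(-13, Mul(Rational(1, 2), Mul(2, Pow(3, Rational(1, 2))))) = Add(-13, Pow(3, Rational(1, 2)))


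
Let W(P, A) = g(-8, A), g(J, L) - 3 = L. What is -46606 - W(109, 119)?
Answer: -46728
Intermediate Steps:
g(J, L) = 3 + L
W(P, A) = 3 + A
-46606 - W(109, 119) = -46606 - (3 + 119) = -46606 - 1*122 = -46606 - 122 = -46728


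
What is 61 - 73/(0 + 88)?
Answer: 5295/88 ≈ 60.170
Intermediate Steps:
61 - 73/(0 + 88) = 61 - 73/88 = 5295/88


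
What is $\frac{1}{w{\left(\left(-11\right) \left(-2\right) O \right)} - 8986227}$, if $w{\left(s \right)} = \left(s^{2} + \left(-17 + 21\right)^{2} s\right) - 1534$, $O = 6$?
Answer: $- \frac{1}{8968225} \approx -1.115 \cdot 10^{-7}$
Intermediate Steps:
$w{\left(s \right)} = -1534 + s^{2} + 16 s$ ($w{\left(s \right)} = \left(s^{2} + 4^{2} s\right) - 1534 = \left(s^{2} + 16 s\right) - 1534 = -1534 + s^{2} + 16 s$)
$\frac{1}{w{\left(\left(-11\right) \left(-2\right) O \right)} - 8986227} = \frac{1}{\left(-1534 + \left(\left(-11\right) \left(-2\right) 6\right)^{2} + 16 \left(-11\right) \left(-2\right) 6\right) - 8986227} = \frac{1}{\left(-1534 + \left(22 \cdot 6\right)^{2} + 16 \cdot 22 \cdot 6\right) - 8986227} = \frac{1}{\left(-1534 + 132^{2} + 16 \cdot 132\right) - 8986227} = \frac{1}{\left(-1534 + 17424 + 2112\right) - 8986227} = \frac{1}{18002 - 8986227} = \frac{1}{-8968225} = - \frac{1}{8968225}$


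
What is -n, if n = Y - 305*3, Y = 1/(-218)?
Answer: 199471/218 ≈ 915.00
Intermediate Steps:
Y = -1/218 ≈ -0.0045872
n = -199471/218 (n = -1/218 - 305*3 = -1/218 - 915 = -199471/218 ≈ -915.00)
-n = -1*(-199471/218) = 199471/218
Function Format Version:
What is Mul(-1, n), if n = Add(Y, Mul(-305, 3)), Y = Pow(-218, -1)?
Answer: Rational(199471, 218) ≈ 915.00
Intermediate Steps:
Y = Rational(-1, 218) ≈ -0.0045872
n = Rational(-199471, 218) (n = Add(Rational(-1, 218), Mul(-305, 3)) = Add(Rational(-1, 218), -915) = Rational(-199471, 218) ≈ -915.00)
Mul(-1, n) = Mul(-1, Rational(-199471, 218)) = Rational(199471, 218)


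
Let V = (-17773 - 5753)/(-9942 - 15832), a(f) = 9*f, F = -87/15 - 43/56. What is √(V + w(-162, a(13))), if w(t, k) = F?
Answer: I*√7666657770/36820 ≈ 2.378*I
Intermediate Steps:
F = -1839/280 (F = -87*1/15 - 43*1/56 = -29/5 - 43/56 = -1839/280 ≈ -6.5679)
w(t, k) = -1839/280
V = 11763/12887 (V = -23526/(-25774) = -23526*(-1/25774) = 11763/12887 ≈ 0.91278)
√(V + w(-162, a(13))) = √(11763/12887 - 1839/280) = √(-2915079/515480) = I*√7666657770/36820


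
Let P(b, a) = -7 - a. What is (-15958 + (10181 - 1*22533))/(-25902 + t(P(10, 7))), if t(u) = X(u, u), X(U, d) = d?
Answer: 745/682 ≈ 1.0924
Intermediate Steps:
t(u) = u
(-15958 + (10181 - 1*22533))/(-25902 + t(P(10, 7))) = (-15958 + (10181 - 1*22533))/(-25902 + (-7 - 1*7)) = (-15958 + (10181 - 22533))/(-25902 + (-7 - 7)) = (-15958 - 12352)/(-25902 - 14) = -28310/(-25916) = -28310*(-1/25916) = 745/682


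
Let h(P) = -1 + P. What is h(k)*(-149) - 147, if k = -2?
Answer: 300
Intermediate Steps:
h(k)*(-149) - 147 = (-1 - 2)*(-149) - 147 = -3*(-149) - 147 = 447 - 147 = 300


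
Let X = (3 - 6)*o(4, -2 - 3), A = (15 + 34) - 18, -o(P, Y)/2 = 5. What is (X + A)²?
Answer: 3721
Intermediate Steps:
o(P, Y) = -10 (o(P, Y) = -2*5 = -10)
A = 31 (A = 49 - 18 = 31)
X = 30 (X = (3 - 6)*(-10) = -3*(-10) = 30)
(X + A)² = (30 + 31)² = 61² = 3721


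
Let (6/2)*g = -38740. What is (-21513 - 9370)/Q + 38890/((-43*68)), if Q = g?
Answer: -308923231/28318940 ≈ -10.909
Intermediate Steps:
g = -38740/3 (g = (1/3)*(-38740) = -38740/3 ≈ -12913.)
Q = -38740/3 ≈ -12913.
(-21513 - 9370)/Q + 38890/((-43*68)) = (-21513 - 9370)/(-38740/3) + 38890/((-43*68)) = -30883*(-3/38740) + 38890/(-2924) = 92649/38740 + 38890*(-1/2924) = 92649/38740 - 19445/1462 = -308923231/28318940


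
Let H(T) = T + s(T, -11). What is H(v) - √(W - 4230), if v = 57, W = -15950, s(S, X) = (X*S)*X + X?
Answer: 6943 - 2*I*√5045 ≈ 6943.0 - 142.06*I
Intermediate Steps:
s(S, X) = X + S*X² (s(S, X) = (S*X)*X + X = S*X² + X = X + S*X²)
H(T) = -11 + 122*T (H(T) = T - 11*(1 + T*(-11)) = T - 11*(1 - 11*T) = T + (-11 + 121*T) = -11 + 122*T)
H(v) - √(W - 4230) = (-11 + 122*57) - √(-15950 - 4230) = (-11 + 6954) - √(-20180) = 6943 - 2*I*√5045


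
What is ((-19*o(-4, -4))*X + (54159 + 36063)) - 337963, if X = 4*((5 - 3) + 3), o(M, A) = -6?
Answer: -245461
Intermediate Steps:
X = 20 (X = 4*(2 + 3) = 4*5 = 20)
((-19*o(-4, -4))*X + (54159 + 36063)) - 337963 = (-19*(-6)*20 + (54159 + 36063)) - 337963 = (114*20 + 90222) - 337963 = (2280 + 90222) - 337963 = 92502 - 337963 = -245461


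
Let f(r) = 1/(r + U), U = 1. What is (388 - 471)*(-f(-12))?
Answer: -83/11 ≈ -7.5455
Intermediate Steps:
f(r) = 1/(1 + r) (f(r) = 1/(r + 1) = 1/(1 + r))
(388 - 471)*(-f(-12)) = (388 - 471)*(-1/(1 - 12)) = -(-83)/(-11) = -(-83)*(-1)/11 = -83*1/11 = -83/11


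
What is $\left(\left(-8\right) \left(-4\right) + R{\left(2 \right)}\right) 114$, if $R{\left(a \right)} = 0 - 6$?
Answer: $2964$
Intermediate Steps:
$R{\left(a \right)} = -6$ ($R{\left(a \right)} = 0 - 6 = -6$)
$\left(\left(-8\right) \left(-4\right) + R{\left(2 \right)}\right) 114 = \left(\left(-8\right) \left(-4\right) - 6\right) 114 = \left(32 - 6\right) 114 = 26 \cdot 114 = 2964$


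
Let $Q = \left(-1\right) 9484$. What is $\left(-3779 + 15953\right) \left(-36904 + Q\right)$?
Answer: $-564727512$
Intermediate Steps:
$Q = -9484$
$\left(-3779 + 15953\right) \left(-36904 + Q\right) = \left(-3779 + 15953\right) \left(-36904 - 9484\right) = 12174 \left(-46388\right) = -564727512$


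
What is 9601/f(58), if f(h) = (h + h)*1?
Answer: 9601/116 ≈ 82.767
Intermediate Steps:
f(h) = 2*h (f(h) = (2*h)*1 = 2*h)
9601/f(58) = 9601/((2*58)) = 9601/116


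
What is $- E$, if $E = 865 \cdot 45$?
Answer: $-38925$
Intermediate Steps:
$E = 38925$
$- E = \left(-1\right) 38925 = -38925$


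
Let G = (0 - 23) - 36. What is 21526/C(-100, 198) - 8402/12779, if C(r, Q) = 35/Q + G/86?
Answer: -585518492657/13852436 ≈ -42268.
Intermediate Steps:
G = -59 (G = -23 - 36 = -59)
C(r, Q) = -59/86 + 35/Q (C(r, Q) = 35/Q - 59/86 = -59/86 + 35/Q)
21526/C(-100, 198) - 8402/12779 = 21526/(-59/86 + 35/198) - 8402/12779 = 21526/(-2168/4257) - 8402/12779 = 21526*(-4257/2168) - 8402/12779 = -45818091/1084 - 8402/12779 = -585518492657/13852436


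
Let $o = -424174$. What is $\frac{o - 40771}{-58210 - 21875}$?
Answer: $\frac{92989}{16017} \approx 5.8056$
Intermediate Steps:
$\frac{o - 40771}{-58210 - 21875} = \frac{-424174 - 40771}{-58210 - 21875} = - \frac{464945}{-80085} = \left(-464945\right) \left(- \frac{1}{80085}\right) = \frac{92989}{16017}$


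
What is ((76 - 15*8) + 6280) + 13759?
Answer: 19995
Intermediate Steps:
((76 - 15*8) + 6280) + 13759 = ((76 - 120) + 6280) + 13759 = (-44 + 6280) + 13759 = 6236 + 13759 = 19995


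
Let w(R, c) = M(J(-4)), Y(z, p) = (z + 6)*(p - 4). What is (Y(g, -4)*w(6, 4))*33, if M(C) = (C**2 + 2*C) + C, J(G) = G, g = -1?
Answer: -5280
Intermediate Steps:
Y(z, p) = (-4 + p)*(6 + z) (Y(z, p) = (6 + z)*(-4 + p) = (-4 + p)*(6 + z))
M(C) = C**2 + 3*C
w(R, c) = 4 (w(R, c) = -4*(3 - 4) = -4*(-1) = 4)
(Y(g, -4)*w(6, 4))*33 = ((-24 - 4*(-1) + 6*(-4) - 4*(-1))*4)*33 = ((-24 + 4 - 24 + 4)*4)*33 = -40*4*33 = -160*33 = -5280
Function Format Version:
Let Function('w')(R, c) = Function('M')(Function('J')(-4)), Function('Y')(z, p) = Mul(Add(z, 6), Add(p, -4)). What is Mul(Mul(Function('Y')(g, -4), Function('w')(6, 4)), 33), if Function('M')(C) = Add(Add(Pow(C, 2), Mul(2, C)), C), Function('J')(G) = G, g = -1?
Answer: -5280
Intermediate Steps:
Function('Y')(z, p) = Mul(Add(-4, p), Add(6, z)) (Function('Y')(z, p) = Mul(Add(6, z), Add(-4, p)) = Mul(Add(-4, p), Add(6, z)))
Function('M')(C) = Add(Pow(C, 2), Mul(3, C))
Function('w')(R, c) = 4 (Function('w')(R, c) = Mul(-4, Add(3, -4)) = Mul(-4, -1) = 4)
Mul(Mul(Function('Y')(g, -4), Function('w')(6, 4)), 33) = Mul(Mul(Add(-24, Mul(-4, -1), Mul(6, -4), Mul(-4, -1)), 4), 33) = Mul(Mul(Add(-24, 4, -24, 4), 4), 33) = Mul(Mul(-40, 4), 33) = Mul(-160, 33) = -5280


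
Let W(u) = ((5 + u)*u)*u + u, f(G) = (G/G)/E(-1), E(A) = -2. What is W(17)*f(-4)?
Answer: -6375/2 ≈ -3187.5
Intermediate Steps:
f(G) = -1/2 (f(G) = (G/G)/(-2) = 1*(-1/2) = -1/2)
W(u) = u + u**2*(5 + u) (W(u) = (u*(5 + u))*u + u = u**2*(5 + u) + u = u + u**2*(5 + u))
W(17)*f(-4) = (17*(1 + 17**2 + 5*17))*(-1/2) = (17*(1 + 289 + 85))*(-1/2) = (17*375)*(-1/2) = 6375*(-1/2) = -6375/2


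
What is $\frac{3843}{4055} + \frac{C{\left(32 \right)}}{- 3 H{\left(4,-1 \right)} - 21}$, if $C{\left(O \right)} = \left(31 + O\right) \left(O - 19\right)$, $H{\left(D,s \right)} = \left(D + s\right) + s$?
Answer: $- \frac{357476}{12165} \approx -29.386$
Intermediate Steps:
$H{\left(D,s \right)} = D + 2 s$
$C{\left(O \right)} = \left(-19 + O\right) \left(31 + O\right)$ ($C{\left(O \right)} = \left(31 + O\right) \left(-19 + O\right) = \left(-19 + O\right) \left(31 + O\right)$)
$\frac{3843}{4055} + \frac{C{\left(32 \right)}}{- 3 H{\left(4,-1 \right)} - 21} = \frac{3843}{4055} + \frac{-589 + 32^{2} + 12 \cdot 32}{- 3 \left(4 + 2 \left(-1\right)\right) - 21} = 3843 \cdot \frac{1}{4055} + \frac{-589 + 1024 + 384}{- 3 \left(4 - 2\right) - 21} = \frac{3843}{4055} + \frac{819}{\left(-3\right) 2 - 21} = \frac{3843}{4055} + \frac{819}{-6 - 21} = \frac{3843}{4055} + \frac{819}{-27} = \frac{3843}{4055} + 819 \left(- \frac{1}{27}\right) = \frac{3843}{4055} - \frac{91}{3} = - \frac{357476}{12165}$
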